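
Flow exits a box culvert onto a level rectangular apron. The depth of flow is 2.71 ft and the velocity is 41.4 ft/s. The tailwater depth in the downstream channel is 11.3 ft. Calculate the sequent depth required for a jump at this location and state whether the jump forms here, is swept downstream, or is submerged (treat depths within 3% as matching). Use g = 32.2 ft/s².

Fr₁ = V₁/√(g·y₁) = 41.4/√(32.2×2.71) = 4.43.
By Bélanger, y₂/y₁ = ½[√(1 + 8Fr₁²) − 1] = ½[√158.1 − 1] = 5.79.
y₂ = 5.79 × 2.71 = 15.7 ft.
Tailwater y_tw = 11.3 ft: y_tw < y₂, so the jump is swept downstream.

y₂ = 15.7 ft; the jump is swept downstream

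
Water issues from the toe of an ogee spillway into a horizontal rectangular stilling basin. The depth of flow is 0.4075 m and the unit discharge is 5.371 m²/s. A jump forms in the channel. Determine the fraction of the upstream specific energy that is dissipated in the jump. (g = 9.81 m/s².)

V₁ = q/y₁ = 5.371/0.4075 = 13.18 m/s. Fr₁ = V₁/√(g·y₁) = 13.18/√(9.81×0.4075) = 6.592.
From the momentum equation for a rectangular channel, y₂/y₁ = ½[√(1 + 8Fr₁²) − 1] = ½[√348.65 − 1] = 8.836.
y₂ = 8.836 × 0.4075 = 3.601 m.
E₁ = y₁ + V₁²/2g = 9.262 m. ΔE = (y₂ − y₁)³/(4y₁y₂) = 5.548 m. ΔE/E₁ = 5.548/9.262 = 0.599.

ΔE/E₁ = 0.599 (59.9%)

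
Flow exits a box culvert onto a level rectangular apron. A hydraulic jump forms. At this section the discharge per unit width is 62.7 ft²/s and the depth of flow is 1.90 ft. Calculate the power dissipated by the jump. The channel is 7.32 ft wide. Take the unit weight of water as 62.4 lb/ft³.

P = 407 hp

V₁ = q/y₁ = 62.7/1.90 = 33.0 ft/s. Fr₁ = V₁/√(g·y₁) = 33.0/√(32.2×1.90) = 4.22.
By Bélanger, y₂/y₁ = ½[√(1 + 8Fr₁²) − 1] = ½[√143.4 − 1] = 5.49.
y₂ = 5.49 × 1.90 = 10.4 ft.
V₂ = q/y₂ = 62.7/10.4 = 6.01 ft/s. E₁ = y₁ + V₁²/2g = 18.8 ft; E₂ = y₂ + V₂²/2g = 11.0 ft. ΔE = E₁ − E₂ = 7.82 ft.
Q = q·b = 62.7 × 7.32 = 459 cfs. P = γ·Q·ΔE/550 = 62.4 × 459 × 7.82 / 550 = 407 hp.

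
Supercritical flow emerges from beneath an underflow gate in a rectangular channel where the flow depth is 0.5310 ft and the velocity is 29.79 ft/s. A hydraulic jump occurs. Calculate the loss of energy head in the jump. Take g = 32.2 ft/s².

Fr₁ = V₁/√(g·y₁) = 29.79/√(32.2×0.5310) = 7.204.
Sequent-depth ratio: y₂/y₁ = ½[√(1 + 8Fr₁²) − 1] = ½[√416.22 − 1] = 9.701.
y₂ = 9.701 × 0.5310 = 5.151 ft.
q = V₁·y₁ = 29.79 × 0.5310 = 15.82 ft²/s. V₂ = q/y₂ = 15.82/5.151 = 3.071 ft/s. E₁ = y₁ + V₁²/2g = 14.31 ft; E₂ = y₂ + V₂²/2g = 5.298 ft. ΔE = E₁ − E₂ = 9.014 ft.

ΔE = 9.014 ft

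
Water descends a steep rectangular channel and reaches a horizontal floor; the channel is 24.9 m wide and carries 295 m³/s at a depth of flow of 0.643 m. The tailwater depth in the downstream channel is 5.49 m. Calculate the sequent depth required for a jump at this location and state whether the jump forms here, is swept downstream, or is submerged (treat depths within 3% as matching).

y₂ = 6.36 m; the jump is swept downstream

q = Q/b = 295/24.9 = 11.8 m²/s; V₁ = q/y₁ = 18.4 m/s. Fr₁ = V₁/√(g·y₁) = 7.34.
Conjugate-depth relation: y₂/y₁ = ½[√(1 + 8Fr₁²) − 1] = ½[√431.6 − 1] = 9.89.
y₂ = 9.89 × 0.643 = 6.36 m.
Tailwater y_tw = 5.49 m: y_tw < y₂, so the jump is swept downstream.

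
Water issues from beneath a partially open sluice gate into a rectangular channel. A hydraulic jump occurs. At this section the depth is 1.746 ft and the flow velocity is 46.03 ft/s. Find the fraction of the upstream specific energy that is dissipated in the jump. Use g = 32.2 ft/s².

ΔE/E₁ = 0.573 (57.3%)

Fr₁ = V₁/√(g·y₁) = 46.03/√(32.2×1.746) = 6.139.
From the momentum equation for a rectangular channel, y₂/y₁ = ½[√(1 + 8Fr₁²) − 1] = ½[√302.49 − 1] = 8.196.
y₂ = 8.196 × 1.746 = 14.31 ft.
E₁ = y₁ + V₁²/2g = 34.65 ft. ΔE = (y₂ − y₁)³/(4y₁y₂) = 19.85 ft. ΔE/E₁ = 19.85/34.65 = 0.573.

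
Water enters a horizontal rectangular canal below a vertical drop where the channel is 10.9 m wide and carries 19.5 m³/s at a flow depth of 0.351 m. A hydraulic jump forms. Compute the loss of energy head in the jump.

q = Q/b = 19.5/10.9 = 1.79 m²/s; V₁ = q/y₁ = 5.10 m/s. Fr₁ = V₁/√(g·y₁) = 2.75.
Conjugate-depth relation: y₂/y₁ = ½[√(1 + 8Fr₁²) − 1] = ½[√61.36 − 1] = 3.42.
y₂ = 3.42 × 0.351 = 1.20 m.
V₂ = q/y₂ = 1.79/1.20 = 1.49 m/s. E₁ = y₁ + V₁²/2g = 1.68 m; E₂ = y₂ + V₂²/2g = 1.31 m. ΔE = E₁ − E₂ = 0.362 m.

ΔE = 0.362 m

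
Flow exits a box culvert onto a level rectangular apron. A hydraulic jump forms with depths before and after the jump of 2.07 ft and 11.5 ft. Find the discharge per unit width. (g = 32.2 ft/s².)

q = 72.1 ft²/s

For a rectangular channel the momentum equation gives q² = ½·g·y₁·y₂·(y₁ + y₂) = ½×32.2×2.07×11.5×13.6 = 5201.
q = √5201 = 72.1 ft²/s.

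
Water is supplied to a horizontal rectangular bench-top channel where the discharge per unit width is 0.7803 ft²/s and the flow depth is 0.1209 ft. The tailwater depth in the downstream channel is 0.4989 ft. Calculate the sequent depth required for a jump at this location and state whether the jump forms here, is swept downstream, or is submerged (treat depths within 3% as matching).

V₁ = q/y₁ = 0.7803/0.1209 = 6.454 ft/s. Fr₁ = V₁/√(g·y₁) = 6.454/√(32.2×0.1209) = 3.271.
By Bélanger, y₂/y₁ = ½[√(1 + 8Fr₁²) − 1] = ½[√86.601 − 1] = 4.153.
y₂ = 4.153 × 0.1209 = 0.5021 ft.
Tailwater y_tw = 0.4989 ft: y_tw ≈ y₂, so the jump forms here.

y₂ = 0.5021 ft; the jump forms here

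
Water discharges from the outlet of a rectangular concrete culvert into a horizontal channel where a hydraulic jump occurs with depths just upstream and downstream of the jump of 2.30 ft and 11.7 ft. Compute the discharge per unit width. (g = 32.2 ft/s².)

For a rectangular channel the momentum equation gives q² = ½·g·y₁·y₂·(y₁ + y₂) = ½×32.2×2.30×11.7×14.0 = 6066.
q = √6066 = 77.9 ft²/s.

q = 77.9 ft²/s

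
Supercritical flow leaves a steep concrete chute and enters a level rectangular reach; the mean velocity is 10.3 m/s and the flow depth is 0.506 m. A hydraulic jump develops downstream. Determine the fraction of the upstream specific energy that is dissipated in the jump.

Fr₁ = V₁/√(g·y₁) = 10.3/√(9.81×0.506) = 4.62.
From the momentum equation for a rectangular channel, y₂/y₁ = ½[√(1 + 8Fr₁²) − 1] = ½[√172.0 − 1] = 6.06.
y₂ = 6.06 × 0.506 = 3.06 m.
E₁ = y₁ + V₁²/2g = 5.91 m. ΔE = (y₂ − y₁)³/(4y₁y₂) = 2.70 m. ΔE/E₁ = 2.70/5.91 = 0.457.

ΔE/E₁ = 0.457 (45.7%)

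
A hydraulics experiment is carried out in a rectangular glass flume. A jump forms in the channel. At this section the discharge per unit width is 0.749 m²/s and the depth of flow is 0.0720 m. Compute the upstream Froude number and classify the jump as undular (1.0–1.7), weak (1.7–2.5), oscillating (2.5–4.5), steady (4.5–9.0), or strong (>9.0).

Fr₁ = 12.4; strong jump

V₁ = q/y₁ = 0.749/0.0720 = 10.4 m/s. Fr₁ = V₁/√(g·y₁) = 10.4/√(9.81×0.0720) = 12.4.
Fr₁ = 12.4 lies in the strong range.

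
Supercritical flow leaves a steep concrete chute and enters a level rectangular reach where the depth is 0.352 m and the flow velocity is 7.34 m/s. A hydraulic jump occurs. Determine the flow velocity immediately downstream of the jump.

Fr₁ = V₁/√(g·y₁) = 7.34/√(9.81×0.352) = 3.95.
Conjugate-depth relation: y₂/y₁ = ½[√(1 + 8Fr₁²) − 1] = ½[√125.8 − 1] = 5.11.
y₂ = 5.11 × 0.352 = 1.80 m.
q = V₁·y₁ = 7.34 × 0.352 = 2.58 m²/s.
V₂ = q/y₂ = 2.58/1.80 = 1.44 m/s.

V₂ = 1.44 m/s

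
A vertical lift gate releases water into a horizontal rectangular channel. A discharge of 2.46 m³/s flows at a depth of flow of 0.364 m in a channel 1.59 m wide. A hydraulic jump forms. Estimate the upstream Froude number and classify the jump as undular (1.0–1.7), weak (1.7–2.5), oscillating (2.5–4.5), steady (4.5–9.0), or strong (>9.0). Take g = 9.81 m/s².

q = Q/b = 2.46/1.59 = 1.55 m²/s; V₁ = q/y₁ = 4.25 m/s. Fr₁ = V₁/√(g·y₁) = 2.25.
Fr₁ = 2.25 lies in the weak range.

Fr₁ = 2.25; weak jump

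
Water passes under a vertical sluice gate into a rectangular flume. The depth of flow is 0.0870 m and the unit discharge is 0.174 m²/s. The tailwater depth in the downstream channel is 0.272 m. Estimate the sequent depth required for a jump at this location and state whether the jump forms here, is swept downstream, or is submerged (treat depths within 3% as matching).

V₁ = q/y₁ = 0.174/0.0870 = 2.00 m/s. Fr₁ = V₁/√(g·y₁) = 2.00/√(9.81×0.0870) = 2.16.
Bélanger equation: y₂/y₁ = ½[√(1 + 8Fr₁²) − 1] = ½[√38.49 − 1] = 2.60.
y₂ = 2.60 × 0.0870 = 0.226 m.
Tailwater y_tw = 0.272 m: y_tw > y₂, so the jump is submerged.

y₂ = 0.226 m; the jump is submerged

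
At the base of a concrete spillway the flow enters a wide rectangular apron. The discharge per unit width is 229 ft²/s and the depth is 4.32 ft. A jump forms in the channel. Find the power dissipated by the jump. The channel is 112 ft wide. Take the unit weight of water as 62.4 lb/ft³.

V₁ = q/y₁ = 229/4.32 = 53.0 ft/s. Fr₁ = V₁/√(g·y₁) = 53.0/√(32.2×4.32) = 4.49.
Conjugate-depth relation: y₂/y₁ = ½[√(1 + 8Fr₁²) − 1] = ½[√162.6 − 1] = 5.88.
y₂ = 5.88 × 4.32 = 25.4 ft.
Head loss: ΔE = (y₂ − y₁)³/(4y₁y₂) = (25.4 − 4.32)³/(4×4.32×25.4) = 9345/439 = 21.3 ft.
Q = q·b = 229 × 112 = 25648 cfs. P = γ·Q·ΔE/550 = 62.4 × 25648 × 21.3 / 550 = 61998 hp.

P = 61998 hp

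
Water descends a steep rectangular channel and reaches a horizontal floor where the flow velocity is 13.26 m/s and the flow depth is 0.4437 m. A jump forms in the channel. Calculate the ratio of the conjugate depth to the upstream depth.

Fr₁ = V₁/√(g·y₁) = 13.26/√(9.81×0.4437) = 6.356.
Conjugate-depth relation: y₂/y₁ = ½[√(1 + 8Fr₁²) − 1] = ½[√324.16 − 1] = 8.502.

y₂/y₁ = 8.502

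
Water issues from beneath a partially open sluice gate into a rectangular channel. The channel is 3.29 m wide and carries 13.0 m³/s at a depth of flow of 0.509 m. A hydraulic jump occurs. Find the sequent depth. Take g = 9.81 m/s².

y₂ = 2.26 m

q = Q/b = 13.0/3.29 = 3.95 m²/s; V₁ = q/y₁ = 7.76 m/s. Fr₁ = V₁/√(g·y₁) = 3.47.
Sequent-depth ratio: y₂/y₁ = ½[√(1 + 8Fr₁²) − 1] = ½[√97.55 − 1] = 4.44.
y₂ = 4.44 × 0.509 = 2.26 m.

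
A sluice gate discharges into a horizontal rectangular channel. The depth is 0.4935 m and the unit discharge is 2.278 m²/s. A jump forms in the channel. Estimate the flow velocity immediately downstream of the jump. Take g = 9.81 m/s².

V₁ = q/y₁ = 2.278/0.4935 = 4.616 m/s. Fr₁ = V₁/√(g·y₁) = 4.616/√(9.81×0.4935) = 2.098.
Sequent-depth ratio: y₂/y₁ = ½[√(1 + 8Fr₁²) − 1] = ½[√36.210 − 1] = 2.509.
y₂ = 2.509 × 0.4935 = 1.238 m.
V₂ = q/y₂ = 2.278/1.238 = 1.840 m/s.

V₂ = 1.840 m/s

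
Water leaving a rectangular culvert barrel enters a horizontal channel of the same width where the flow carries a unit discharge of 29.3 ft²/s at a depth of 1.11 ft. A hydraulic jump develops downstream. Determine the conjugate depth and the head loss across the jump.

V₁ = q/y₁ = 29.3/1.11 = 26.4 ft/s. Fr₁ = V₁/√(g·y₁) = 26.4/√(32.2×1.11) = 4.42.
Conjugate-depth relation: y₂/y₁ = ½[√(1 + 8Fr₁²) − 1] = ½[√157.0 − 1] = 5.76.
y₂ = 5.76 × 1.11 = 6.40 ft.
Head loss: ΔE = (y₂ − y₁)³/(4y₁y₂) = (6.40 − 1.11)³/(4×1.11×6.40) = 148/28.4 = 5.21 ft.

y₂ = 6.40 ft; ΔE = 5.21 ft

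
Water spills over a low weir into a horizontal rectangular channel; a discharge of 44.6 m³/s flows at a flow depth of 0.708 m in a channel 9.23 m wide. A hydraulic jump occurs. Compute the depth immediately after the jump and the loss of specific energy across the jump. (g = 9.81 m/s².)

y₂ = 2.26 m; ΔE = 0.587 m

q = Q/b = 44.6/9.23 = 4.83 m²/s; V₁ = q/y₁ = 6.82 m/s. Fr₁ = V₁/√(g·y₁) = 2.59.
Bélanger equation: y₂/y₁ = ½[√(1 + 8Fr₁²) − 1] = ½[√54.65 − 1] = 3.20.
y₂ = 3.20 × 0.708 = 2.26 m.
Head loss: ΔE = (y₂ − y₁)³/(4y₁y₂) = (2.26 − 0.708)³/(4×0.708×2.26) = 3.76/6.41 = 0.587 m.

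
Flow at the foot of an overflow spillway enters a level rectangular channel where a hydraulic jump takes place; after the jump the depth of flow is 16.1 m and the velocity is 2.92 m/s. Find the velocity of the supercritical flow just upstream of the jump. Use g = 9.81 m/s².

Fr₂ = V₂/√(g·y₂) = 2.92/√(9.81×16.1) = 0.232.
From the momentum equation (using Fr₂), y₁/y₂ = ½[√(1 + 8Fr₂²) − 1] = ½[√1.432 − 1] = 0.0983.
y₁ = 0.0983 × 16.1 = 1.58 m.
V₁ = q/y₁ = 47.0/1.58 = 29.7 m/s.

V₁ = 29.7 m/s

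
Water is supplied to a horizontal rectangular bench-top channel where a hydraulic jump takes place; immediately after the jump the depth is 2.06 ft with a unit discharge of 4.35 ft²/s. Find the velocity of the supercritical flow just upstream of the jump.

V₂ = q/y₂ = 4.35/2.06 = 2.11 ft/s; Fr₂ = V₂/√(g·y₂) = 0.259.
Since the conjugate-depth ratio holds either way, y₁/y₂ = ½[√(1 + 8Fr₂²) − 1] = ½[√1.538 − 1] = 0.120.
y₁ = 0.120 × 2.06 = 0.247 ft.
V₁ = q/y₁ = 4.35/0.247 = 17.6 ft/s.

V₁ = 17.6 ft/s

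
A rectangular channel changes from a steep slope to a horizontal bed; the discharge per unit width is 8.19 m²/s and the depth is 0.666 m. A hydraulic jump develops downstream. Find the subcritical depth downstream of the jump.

V₁ = q/y₁ = 8.19/0.666 = 12.3 m/s. Fr₁ = V₁/√(g·y₁) = 12.3/√(9.81×0.666) = 4.81.
Conjugate-depth relation: y₂/y₁ = ½[√(1 + 8Fr₁²) − 1] = ½[√186.2 − 1] = 6.32.
y₂ = 6.32 × 0.666 = 4.21 m.

y₂ = 4.21 m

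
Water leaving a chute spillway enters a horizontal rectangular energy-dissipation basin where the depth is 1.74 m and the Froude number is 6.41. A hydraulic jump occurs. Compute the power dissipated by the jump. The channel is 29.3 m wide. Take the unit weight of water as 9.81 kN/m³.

Fr₁ = 6.41 (given).
From the momentum equation for a rectangular channel, y₂/y₁ = ½[√(1 + 8Fr₁²) − 1] = ½[√329.7 − 1] = 8.58.
y₂ = 8.58 × 1.74 = 14.9 m.
Head loss: ΔE = (y₂ − y₁)³/(4y₁y₂) = (14.9 − 1.74)³/(4×1.74×14.9) = 2293/104 = 22.1 m.
V₁ = Fr₁·√(g·y₁) = 6.41×√(9.81×1.74) = 26.5 m/s; q = V₁·y₁ = 46.1 m²/s. Q = q·b = 46.1 × 29.3 = 1350 m³/s. P = γ·Q·ΔE = 9.81 × 1350 × 22.1 = 292367 kW.

P = 292367 kW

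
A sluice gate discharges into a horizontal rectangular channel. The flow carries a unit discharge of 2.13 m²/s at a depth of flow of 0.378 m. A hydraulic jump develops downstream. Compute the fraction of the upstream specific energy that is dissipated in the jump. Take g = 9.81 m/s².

V₁ = q/y₁ = 2.13/0.378 = 5.63 m/s. Fr₁ = V₁/√(g·y₁) = 5.63/√(9.81×0.378) = 2.93.
Bélanger equation: y₂/y₁ = ½[√(1 + 8Fr₁²) − 1] = ½[√69.50 − 1] = 3.67.
y₂ = 3.67 × 0.378 = 1.39 m.
E₁ = y₁ + V₁²/2g = 2.00 m. ΔE = (y₂ − y₁)³/(4y₁y₂) = 0.489 m. ΔE/E₁ = 0.489/2.00 = 0.245.

ΔE/E₁ = 0.245 (24.5%)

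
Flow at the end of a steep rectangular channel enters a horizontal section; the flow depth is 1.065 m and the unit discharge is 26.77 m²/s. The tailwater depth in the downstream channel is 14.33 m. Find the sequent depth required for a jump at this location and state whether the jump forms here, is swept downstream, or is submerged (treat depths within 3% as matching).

V₁ = q/y₁ = 26.77/1.065 = 25.14 m/s. Fr₁ = V₁/√(g·y₁) = 25.14/√(9.81×1.065) = 7.777.
Conjugate-depth relation: y₂/y₁ = ½[√(1 + 8Fr₁²) − 1] = ½[√484.80 − 1] = 10.51.
y₂ = 10.51 × 1.065 = 11.19 m.
Tailwater y_tw = 14.33 m: y_tw > y₂, so the jump is submerged.

y₂ = 11.19 m; the jump is submerged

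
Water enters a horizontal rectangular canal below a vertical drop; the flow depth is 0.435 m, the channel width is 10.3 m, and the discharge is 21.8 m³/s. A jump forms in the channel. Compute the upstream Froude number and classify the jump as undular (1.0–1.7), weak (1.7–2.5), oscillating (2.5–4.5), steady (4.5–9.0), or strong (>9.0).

q = Q/b = 21.8/10.3 = 2.12 m²/s; V₁ = q/y₁ = 4.87 m/s. Fr₁ = V₁/√(g·y₁) = 2.36.
Fr₁ = 2.36 lies in the weak range.

Fr₁ = 2.36; weak jump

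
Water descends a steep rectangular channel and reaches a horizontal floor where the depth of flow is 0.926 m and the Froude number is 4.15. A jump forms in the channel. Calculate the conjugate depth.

y₂ = 4.99 m

Fr₁ = 4.15 (given).
From the momentum equation for a rectangular channel, y₂/y₁ = ½[√(1 + 8Fr₁²) − 1] = ½[√138.8 − 1] = 5.39.
y₂ = 5.39 × 0.926 = 4.99 m.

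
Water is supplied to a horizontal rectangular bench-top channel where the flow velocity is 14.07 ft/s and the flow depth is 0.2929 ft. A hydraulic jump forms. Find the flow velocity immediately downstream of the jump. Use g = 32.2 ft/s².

Fr₁ = V₁/√(g·y₁) = 14.07/√(32.2×0.2929) = 4.581.
Conjugate-depth relation: y₂/y₁ = ½[√(1 + 8Fr₁²) − 1] = ½[√168.92 − 1] = 5.998.
y₂ = 5.998 × 0.2929 = 1.757 ft.
q = V₁·y₁ = 14.07 × 0.2929 = 4.121 ft²/s.
V₂ = q/y₂ = 4.121/1.757 = 2.346 ft/s.

V₂ = 2.346 ft/s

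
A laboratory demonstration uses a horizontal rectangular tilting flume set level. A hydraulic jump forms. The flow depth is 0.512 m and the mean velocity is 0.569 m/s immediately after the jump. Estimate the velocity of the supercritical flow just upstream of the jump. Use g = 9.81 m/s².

V₁ = 4.92 m/s

Fr₂ = V₂/√(g·y₂) = 0.569/√(9.81×0.512) = 0.254.
The Bélanger relation is symmetric: y₁/y₂ = ½[√(1 + 8Fr₂²) − 1] = ½[√1.516 − 1] = 0.116.
y₁ = 0.116 × 0.512 = 0.0592 m.
V₁ = q/y₁ = 0.291/0.0592 = 4.92 m/s.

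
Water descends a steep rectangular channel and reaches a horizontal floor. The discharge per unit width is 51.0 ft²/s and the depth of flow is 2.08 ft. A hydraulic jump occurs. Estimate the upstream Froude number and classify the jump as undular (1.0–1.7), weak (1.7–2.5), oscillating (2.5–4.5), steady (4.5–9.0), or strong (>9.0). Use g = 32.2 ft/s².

Fr₁ = 3.00; oscillating jump

V₁ = q/y₁ = 51.0/2.08 = 24.5 ft/s. Fr₁ = V₁/√(g·y₁) = 24.5/√(32.2×2.08) = 3.00.
Fr₁ = 3.00 lies in the oscillating range.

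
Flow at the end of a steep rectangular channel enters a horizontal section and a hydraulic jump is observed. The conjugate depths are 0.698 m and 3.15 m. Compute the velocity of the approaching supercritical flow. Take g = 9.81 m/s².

For a rectangular channel the momentum equation gives q² = ½·g·y₁·y₂·(y₁ + y₂) = ½×9.81×0.698×3.15×3.85 = 41.5.
q = √41.5 = 6.44 m²/s.
V₁ = q/y₁ = 6.44/0.698 = 9.23 m/s.

V₁ = 9.23 m/s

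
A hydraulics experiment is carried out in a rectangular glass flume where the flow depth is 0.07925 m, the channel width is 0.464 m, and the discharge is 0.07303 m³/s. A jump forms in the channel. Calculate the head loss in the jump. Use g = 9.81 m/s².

ΔE = 0.03729 m

q = Q/b = 0.07303/0.464 = 0.1574 m²/s; V₁ = q/y₁ = 1.986 m/s. Fr₁ = V₁/√(g·y₁) = 2.252.
From the momentum equation for a rectangular channel, y₂/y₁ = ½[√(1 + 8Fr₁²) − 1] = ½[√41.587 − 1] = 2.724.
y₂ = 2.724 × 0.07925 = 0.2159 m.
V₂ = q/y₂ = 0.1574/0.2159 = 0.7290 m/s. E₁ = y₁ + V₁²/2g = 0.2803 m; E₂ = y₂ + V₂²/2g = 0.2430 m. ΔE = E₁ − E₂ = 0.03729 m.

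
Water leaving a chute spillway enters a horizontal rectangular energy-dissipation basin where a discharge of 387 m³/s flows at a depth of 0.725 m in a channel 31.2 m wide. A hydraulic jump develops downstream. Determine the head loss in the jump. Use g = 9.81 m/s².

q = Q/b = 387/31.2 = 12.4 m²/s; V₁ = q/y₁ = 17.1 m/s. Fr₁ = V₁/√(g·y₁) = 6.42.
Bélanger equation: y₂/y₁ = ½[√(1 + 8Fr₁²) − 1] = ½[√330.2 − 1] = 8.59.
y₂ = 8.59 × 0.725 = 6.23 m.
V₂ = q/y₂ = 12.4/6.23 = 1.99 m/s. E₁ = y₁ + V₁²/2g = 15.6 m; E₂ = y₂ + V₂²/2g = 6.43 m. ΔE = E₁ − E₂ = 9.22 m.

ΔE = 9.22 m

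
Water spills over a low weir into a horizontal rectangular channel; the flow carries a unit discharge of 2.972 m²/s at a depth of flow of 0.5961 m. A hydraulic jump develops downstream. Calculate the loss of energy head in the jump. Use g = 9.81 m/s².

ΔE = 0.1880 m

V₁ = q/y₁ = 2.972/0.5961 = 4.986 m/s. Fr₁ = V₁/√(g·y₁) = 4.986/√(9.81×0.5961) = 2.062.
Conjugate-depth relation: y₂/y₁ = ½[√(1 + 8Fr₁²) − 1] = ½[√35.006 − 1] = 2.458.
y₂ = 2.458 × 0.5961 = 1.465 m.
V₂ = q/y₂ = 2.972/1.465 = 2.028 m/s. E₁ = y₁ + V₁²/2g = 1.863 m; E₂ = y₂ + V₂²/2g = 1.675 m. ΔE = E₁ − E₂ = 0.1880 m.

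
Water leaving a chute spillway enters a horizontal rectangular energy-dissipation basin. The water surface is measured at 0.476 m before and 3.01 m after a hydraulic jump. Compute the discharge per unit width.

For a rectangular channel the momentum equation gives q² = ½·g·y₁·y₂·(y₁ + y₂) = ½×9.81×0.476×3.01×3.49 = 24.5.
q = √24.5 = 4.95 m²/s.

q = 4.95 m²/s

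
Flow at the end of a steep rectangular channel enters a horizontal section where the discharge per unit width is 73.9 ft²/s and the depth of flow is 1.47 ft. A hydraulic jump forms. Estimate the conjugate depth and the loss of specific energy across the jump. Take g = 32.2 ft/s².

V₁ = q/y₁ = 73.9/1.47 = 50.3 ft/s. Fr₁ = V₁/√(g·y₁) = 50.3/√(32.2×1.47) = 7.31.
Bélanger equation: y₂/y₁ = ½[√(1 + 8Fr₁²) − 1] = ½[√428.1 − 1] = 9.85.
y₂ = 9.85 × 1.47 = 14.5 ft.
Head loss: ΔE = (y₂ − y₁)³/(4y₁y₂) = (14.5 − 1.47)³/(4×1.47×14.5) = 2199/85.1 = 25.8 ft.

y₂ = 14.5 ft; ΔE = 25.8 ft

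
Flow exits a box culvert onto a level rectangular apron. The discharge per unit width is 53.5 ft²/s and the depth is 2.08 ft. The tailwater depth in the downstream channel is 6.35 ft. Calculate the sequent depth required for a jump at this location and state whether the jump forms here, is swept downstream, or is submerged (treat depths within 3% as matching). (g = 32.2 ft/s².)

V₁ = q/y₁ = 53.5/2.08 = 25.7 ft/s. Fr₁ = V₁/√(g·y₁) = 25.7/√(32.2×2.08) = 3.14.
Sequent-depth ratio: y₂/y₁ = ½[√(1 + 8Fr₁²) − 1] = ½[√80.02 − 1] = 3.97.
y₂ = 3.97 × 2.08 = 8.26 ft.
Tailwater y_tw = 6.35 ft: y_tw < y₂, so the jump is swept downstream.

y₂ = 8.26 ft; the jump is swept downstream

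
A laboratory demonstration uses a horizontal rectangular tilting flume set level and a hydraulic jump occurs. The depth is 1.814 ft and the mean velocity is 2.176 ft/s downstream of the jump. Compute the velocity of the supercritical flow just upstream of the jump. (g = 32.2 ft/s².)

V₁ = 15.33 ft/s

Fr₂ = V₂/√(g·y₂) = 2.176/√(32.2×1.814) = 0.2847.
The Bélanger relation is symmetric: y₁/y₂ = ½[√(1 + 8Fr₂²) − 1] = ½[√1.6485 − 1] = 0.1420.
y₁ = 0.1420 × 1.814 = 0.2575 ft.
V₁ = q/y₁ = 3.947/0.2575 = 15.33 ft/s.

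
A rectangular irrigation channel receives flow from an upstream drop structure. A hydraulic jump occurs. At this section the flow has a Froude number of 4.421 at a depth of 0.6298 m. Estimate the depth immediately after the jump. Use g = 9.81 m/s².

Fr₁ = 4.421 (given).
Conjugate-depth relation: y₂/y₁ = ½[√(1 + 8Fr₁²) − 1] = ½[√157.36 − 1] = 5.772.
y₂ = 5.772 × 0.6298 = 3.635 m.

y₂ = 3.635 m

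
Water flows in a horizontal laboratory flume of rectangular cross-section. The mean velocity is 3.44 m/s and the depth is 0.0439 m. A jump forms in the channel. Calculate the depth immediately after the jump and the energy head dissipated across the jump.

y₂ = 0.304 m; ΔE = 0.330 m

Fr₁ = V₁/√(g·y₁) = 3.44/√(9.81×0.0439) = 5.24.
From the momentum equation for a rectangular channel, y₂/y₁ = ½[√(1 + 8Fr₁²) − 1] = ½[√220.8 − 1] = 6.93.
y₂ = 6.93 × 0.0439 = 0.304 m.
q = V₁·y₁ = 3.44 × 0.0439 = 0.151 m²/s. V₂ = q/y₂ = 0.151/0.304 = 0.496 m/s. E₁ = y₁ + V₁²/2g = 0.647 m; E₂ = y₂ + V₂²/2g = 0.317 m. ΔE = E₁ − E₂ = 0.330 m.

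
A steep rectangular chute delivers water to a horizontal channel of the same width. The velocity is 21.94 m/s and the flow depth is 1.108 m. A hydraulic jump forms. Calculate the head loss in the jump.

Fr₁ = V₁/√(g·y₁) = 21.94/√(9.81×1.108) = 6.655.
By Bélanger, y₂/y₁ = ½[√(1 + 8Fr₁²) − 1] = ½[√355.29 − 1] = 8.925.
y₂ = 8.925 × 1.108 = 9.888 m.
Head loss: ΔE = (y₂ − y₁)³/(4y₁y₂) = (9.888 − 1.108)³/(4×1.108×9.888) = 676.9/43.83 = 15.45 m.

ΔE = 15.45 m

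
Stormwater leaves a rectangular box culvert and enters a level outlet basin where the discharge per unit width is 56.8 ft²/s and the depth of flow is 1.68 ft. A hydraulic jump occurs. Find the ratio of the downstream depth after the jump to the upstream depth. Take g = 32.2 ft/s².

V₁ = q/y₁ = 56.8/1.68 = 33.8 ft/s. Fr₁ = V₁/√(g·y₁) = 33.8/√(32.2×1.68) = 4.60.
Bélanger equation: y₂/y₁ = ½[√(1 + 8Fr₁²) − 1] = ½[√170.0 − 1] = 6.02.

y₂/y₁ = 6.02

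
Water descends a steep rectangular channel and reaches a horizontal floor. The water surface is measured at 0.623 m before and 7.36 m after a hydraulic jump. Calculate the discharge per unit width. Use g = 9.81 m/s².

q = 13.4 m²/s

For a rectangular channel the momentum equation gives q² = ½·g·y₁·y₂·(y₁ + y₂) = ½×9.81×0.623×7.36×7.98 = 180.
q = √180 = 13.4 m²/s.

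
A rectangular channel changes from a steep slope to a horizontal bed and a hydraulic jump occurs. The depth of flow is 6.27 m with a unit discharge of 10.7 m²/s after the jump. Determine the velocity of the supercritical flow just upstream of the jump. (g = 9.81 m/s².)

V₁ = 19.6 m/s

V₂ = q/y₂ = 10.7/6.27 = 1.71 m/s; Fr₂ = V₂/√(g·y₂) = 0.218.
From the momentum equation (using Fr₂), y₁/y₂ = ½[√(1 + 8Fr₂²) − 1] = ½[√1.379 − 1] = 0.0871.
y₁ = 0.0871 × 6.27 = 0.546 m.
V₁ = q/y₁ = 10.7/0.546 = 19.6 m/s.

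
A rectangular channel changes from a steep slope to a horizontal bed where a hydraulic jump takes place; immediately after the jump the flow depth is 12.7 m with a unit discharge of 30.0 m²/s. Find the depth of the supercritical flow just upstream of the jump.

y₁ = 1.05 m

V₂ = q/y₂ = 30.0/12.7 = 2.36 m/s; Fr₂ = V₂/√(g·y₂) = 0.212.
From the momentum equation (using Fr₂), y₁/y₂ = ½[√(1 + 8Fr₂²) − 1] = ½[√1.358 − 1] = 0.0827.
y₁ = 0.0827 × 12.7 = 1.05 m.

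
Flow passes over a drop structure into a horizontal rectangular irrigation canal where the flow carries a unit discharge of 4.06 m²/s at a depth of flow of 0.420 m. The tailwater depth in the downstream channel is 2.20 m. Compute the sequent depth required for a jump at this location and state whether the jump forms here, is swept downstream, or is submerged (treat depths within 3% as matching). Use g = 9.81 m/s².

V₁ = q/y₁ = 4.06/0.420 = 9.67 m/s. Fr₁ = V₁/√(g·y₁) = 9.67/√(9.81×0.420) = 4.76.
Bélanger equation: y₂/y₁ = ½[√(1 + 8Fr₁²) − 1] = ½[√182.4 − 1] = 6.25.
y₂ = 6.25 × 0.420 = 2.63 m.
Tailwater y_tw = 2.20 m: y_tw < y₂, so the jump is swept downstream.

y₂ = 2.63 m; the jump is swept downstream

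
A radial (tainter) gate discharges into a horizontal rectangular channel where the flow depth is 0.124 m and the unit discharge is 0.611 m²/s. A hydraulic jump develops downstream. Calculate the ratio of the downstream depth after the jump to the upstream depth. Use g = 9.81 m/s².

y₂/y₁ = 5.84

V₁ = q/y₁ = 0.611/0.124 = 4.93 m/s. Fr₁ = V₁/√(g·y₁) = 4.93/√(9.81×0.124) = 4.47.
Conjugate-depth relation: y₂/y₁ = ½[√(1 + 8Fr₁²) − 1] = ½[√160.7 − 1] = 5.84.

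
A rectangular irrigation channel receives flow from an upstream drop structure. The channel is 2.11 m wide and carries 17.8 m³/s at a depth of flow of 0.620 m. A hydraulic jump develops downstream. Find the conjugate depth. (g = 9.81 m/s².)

q = Q/b = 17.8/2.11 = 8.44 m²/s; V₁ = q/y₁ = 13.6 m/s. Fr₁ = V₁/√(g·y₁) = 5.52.
Sequent-depth ratio: y₂/y₁ = ½[√(1 + 8Fr₁²) − 1] = ½[√244.5 − 1] = 7.32.
y₂ = 7.32 × 0.620 = 4.54 m.

y₂ = 4.54 m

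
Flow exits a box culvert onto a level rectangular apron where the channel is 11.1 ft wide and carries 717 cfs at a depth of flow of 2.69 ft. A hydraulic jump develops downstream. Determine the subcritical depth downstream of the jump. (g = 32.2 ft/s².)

q = Q/b = 717/11.1 = 64.6 ft²/s; V₁ = q/y₁ = 24.0 ft/s. Fr₁ = V₁/√(g·y₁) = 2.58.
Sequent-depth ratio: y₂/y₁ = ½[√(1 + 8Fr₁²) − 1] = ½[√54.26 − 1] = 3.18.
y₂ = 3.18 × 2.69 = 8.56 ft.

y₂ = 8.56 ft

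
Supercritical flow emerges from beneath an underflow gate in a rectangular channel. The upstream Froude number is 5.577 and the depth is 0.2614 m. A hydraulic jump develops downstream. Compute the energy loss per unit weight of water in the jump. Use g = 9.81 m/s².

Fr₁ = 5.577 (given).
Bélanger equation: y₂/y₁ = ½[√(1 + 8Fr₁²) − 1] = ½[√249.82 − 1] = 7.403.
y₂ = 7.403 × 0.2614 = 1.935 m.
V₁ = Fr₁·√(g·y₁) = 5.577×√(9.81×0.2614) = 8.931 m/s; q = V₁·y₁ = 2.334 m²/s. V₂ = q/y₂ = 2.334/1.935 = 1.206 m/s. E₁ = y₁ + V₁²/2g = 4.327 m; E₂ = y₂ + V₂²/2g = 2.009 m. ΔE = E₁ − E₂ = 2.317 m.

ΔE = 2.317 m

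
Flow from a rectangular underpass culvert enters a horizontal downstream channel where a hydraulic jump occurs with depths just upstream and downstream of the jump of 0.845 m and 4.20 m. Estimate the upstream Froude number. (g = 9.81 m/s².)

For a rectangular channel the momentum equation gives q² = ½·g·y₁·y₂·(y₁ + y₂) = ½×9.81×0.845×4.20×5.04 = 87.8.
q = √87.8 = 9.37 m²/s.
V₁ = q/y₁ = 11.1 m/s; Fr₁ = V₁/√(g·y₁) = 3.85.

Fr₁ = 3.85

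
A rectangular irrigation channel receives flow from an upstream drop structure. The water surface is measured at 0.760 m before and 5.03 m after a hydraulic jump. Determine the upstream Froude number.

Fr₁ = 5.02

For a rectangular channel the momentum equation gives q² = ½·g·y₁·y₂·(y₁ + y₂) = ½×9.81×0.760×5.03×5.79 = 109.
q = √109 = 10.4 m²/s.
V₁ = q/y₁ = 13.7 m/s; Fr₁ = V₁/√(g·y₁) = 5.02.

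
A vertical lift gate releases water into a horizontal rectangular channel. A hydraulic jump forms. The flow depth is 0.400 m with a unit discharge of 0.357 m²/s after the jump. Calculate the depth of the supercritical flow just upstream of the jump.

V₂ = q/y₂ = 0.357/0.400 = 0.892 m/s; Fr₂ = V₂/√(g·y₂) = 0.451.
From the momentum equation (using Fr₂), y₁/y₂ = ½[√(1 + 8Fr₂²) − 1] = ½[√2.624 − 1] = 0.310.
y₁ = 0.310 × 0.400 = 0.124 m.

y₁ = 0.124 m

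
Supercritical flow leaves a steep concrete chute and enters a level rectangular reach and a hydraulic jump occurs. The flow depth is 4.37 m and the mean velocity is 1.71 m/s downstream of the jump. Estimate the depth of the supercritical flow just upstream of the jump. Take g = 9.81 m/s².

Fr₂ = V₂/√(g·y₂) = 1.71/√(9.81×4.37) = 0.261.
The Bélanger relation is symmetric: y₁/y₂ = ½[√(1 + 8Fr₂²) − 1] = ½[√1.546 − 1] = 0.122.
y₁ = 0.122 × 4.37 = 0.532 m.

y₁ = 0.532 m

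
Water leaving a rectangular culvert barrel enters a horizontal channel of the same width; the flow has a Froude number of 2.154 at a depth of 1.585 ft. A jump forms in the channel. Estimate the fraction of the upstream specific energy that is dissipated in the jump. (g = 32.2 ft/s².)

Fr₁ = 2.154 (given).
By Bélanger, y₂/y₁ = ½[√(1 + 8Fr₁²) − 1] = ½[√38.118 − 1] = 2.587.
y₂ = 2.587 × 1.585 = 4.100 ft.
E₁ = y₁(1 + Fr₁²/2) = 1.585×(1 + 2.154²/2) = 5.262 ft. ΔE = (y₂ − y₁)³/(4y₁y₂) = 0.6122 ft. ΔE/E₁ = 0.6122/5.262 = 0.116.

ΔE/E₁ = 0.116 (11.6%)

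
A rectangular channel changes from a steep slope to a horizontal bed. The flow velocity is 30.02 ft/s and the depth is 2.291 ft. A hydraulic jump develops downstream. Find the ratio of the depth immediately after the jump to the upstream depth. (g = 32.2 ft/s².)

y₂/y₁ = 4.468

Fr₁ = V₁/√(g·y₁) = 30.02/√(32.2×2.291) = 3.495.
Bélanger equation: y₂/y₁ = ½[√(1 + 8Fr₁²) − 1] = ½[√98.731 − 1] = 4.468.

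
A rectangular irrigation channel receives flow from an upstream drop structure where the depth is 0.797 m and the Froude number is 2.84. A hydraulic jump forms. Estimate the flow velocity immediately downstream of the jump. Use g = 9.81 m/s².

Fr₁ = 2.84 (given).
From the momentum equation for a rectangular channel, y₂/y₁ = ½[√(1 + 8Fr₁²) − 1] = ½[√65.52 − 1] = 3.55.
y₂ = 3.55 × 0.797 = 2.83 m.
V₁ = Fr₁·√(g·y₁) = 2.84×√(9.81×0.797) = 7.94 m/s; q = V₁·y₁ = 6.33 m²/s.
V₂ = q/y₂ = 6.33/2.83 = 2.24 m/s.

V₂ = 2.24 m/s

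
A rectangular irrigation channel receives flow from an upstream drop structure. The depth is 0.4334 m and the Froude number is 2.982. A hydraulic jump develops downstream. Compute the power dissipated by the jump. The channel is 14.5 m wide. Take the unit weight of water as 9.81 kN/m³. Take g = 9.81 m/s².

Fr₁ = 2.982 (given).
Conjugate-depth relation: y₂/y₁ = ½[√(1 + 8Fr₁²) − 1] = ½[√72.139 − 1] = 3.747.
y₂ = 3.747 × 0.4334 = 1.624 m.
V₁ = Fr₁·√(g·y₁) = 2.982×√(9.81×0.4334) = 6.149 m/s; q = V₁·y₁ = 2.665 m²/s. V₂ = q/y₂ = 2.665/1.624 = 1.641 m/s. E₁ = y₁ + V₁²/2g = 2.360 m; E₂ = y₂ + V₂²/2g = 1.761 m. ΔE = E₁ − E₂ = 0.5993 m.
Q = q·b = 2.665 × 14.5 = 38.64 m³/s. P = γ·Q·ΔE = 9.81 × 38.64 × 0.5993 = 227.2 kW.

P = 227.2 kW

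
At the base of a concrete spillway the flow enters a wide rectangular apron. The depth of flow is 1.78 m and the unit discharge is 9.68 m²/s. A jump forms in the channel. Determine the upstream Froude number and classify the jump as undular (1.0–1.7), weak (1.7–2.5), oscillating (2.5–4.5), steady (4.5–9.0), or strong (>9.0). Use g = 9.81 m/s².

Fr₁ = 1.30; undular jump

V₁ = q/y₁ = 9.68/1.78 = 5.44 m/s. Fr₁ = V₁/√(g·y₁) = 5.44/√(9.81×1.78) = 1.30.
Fr₁ = 1.30 lies in the undular range.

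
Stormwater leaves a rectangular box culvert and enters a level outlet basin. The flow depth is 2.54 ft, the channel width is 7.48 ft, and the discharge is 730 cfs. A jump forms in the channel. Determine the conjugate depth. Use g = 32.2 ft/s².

q = Q/b = 730/7.48 = 97.6 ft²/s; V₁ = q/y₁ = 38.4 ft/s. Fr₁ = V₁/√(g·y₁) = 4.25.
Sequent-depth ratio: y₂/y₁ = ½[√(1 + 8Fr₁²) − 1] = ½[√145.4 − 1] = 5.53.
y₂ = 5.53 × 2.54 = 14.0 ft.

y₂ = 14.0 ft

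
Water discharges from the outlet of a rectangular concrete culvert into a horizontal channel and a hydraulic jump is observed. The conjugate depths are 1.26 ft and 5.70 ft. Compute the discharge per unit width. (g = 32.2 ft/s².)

For a rectangular channel the momentum equation gives q² = ½·g·y₁·y₂·(y₁ + y₂) = ½×32.2×1.26×5.70×6.96 = 805.
q = √805 = 28.4 ft²/s.

q = 28.4 ft²/s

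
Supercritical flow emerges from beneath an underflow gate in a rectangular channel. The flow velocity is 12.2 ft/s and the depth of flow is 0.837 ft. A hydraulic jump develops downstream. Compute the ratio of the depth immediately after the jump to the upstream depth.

Fr₁ = V₁/√(g·y₁) = 12.2/√(32.2×0.837) = 2.35.
Bélanger equation: y₂/y₁ = ½[√(1 + 8Fr₁²) − 1] = ½[√45.18 − 1] = 2.86.

y₂/y₁ = 2.86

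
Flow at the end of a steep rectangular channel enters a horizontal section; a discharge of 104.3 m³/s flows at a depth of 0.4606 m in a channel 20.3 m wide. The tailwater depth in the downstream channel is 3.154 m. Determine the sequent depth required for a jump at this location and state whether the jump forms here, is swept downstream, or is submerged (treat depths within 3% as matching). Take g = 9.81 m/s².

q = Q/b = 104.3/20.3 = 5.138 m²/s; V₁ = q/y₁ = 11.15 m/s. Fr₁ = V₁/√(g·y₁) = 5.248.
From the momentum equation for a rectangular channel, y₂/y₁ = ½[√(1 + 8Fr₁²) − 1] = ½[√221.31 − 1] = 6.938.
y₂ = 6.938 × 0.4606 = 3.196 m.
Tailwater y_tw = 3.154 m: y_tw ≈ y₂, so the jump forms here.

y₂ = 3.196 m; the jump forms here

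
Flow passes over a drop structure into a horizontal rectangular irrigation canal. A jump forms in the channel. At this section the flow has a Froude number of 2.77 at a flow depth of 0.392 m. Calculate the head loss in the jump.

ΔE = 0.417 m

Fr₁ = 2.77 (given).
Sequent-depth ratio: y₂/y₁ = ½[√(1 + 8Fr₁²) − 1] = ½[√62.38 − 1] = 3.45.
y₂ = 3.45 × 0.392 = 1.35 m.
Head loss: ΔE = (y₂ − y₁)³/(4y₁y₂) = (1.35 − 0.392)³/(4×0.392×1.35) = 0.885/2.12 = 0.417 m.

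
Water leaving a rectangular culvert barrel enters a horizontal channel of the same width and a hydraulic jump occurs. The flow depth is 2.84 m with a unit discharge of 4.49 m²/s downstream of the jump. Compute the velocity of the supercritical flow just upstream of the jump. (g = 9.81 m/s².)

V₁ = 10.2 m/s

V₂ = q/y₂ = 4.49/2.84 = 1.58 m/s; Fr₂ = V₂/√(g·y₂) = 0.300.
From the momentum equation (using Fr₂), y₁/y₂ = ½[√(1 + 8Fr₂²) − 1] = ½[√1.718 − 1] = 0.155.
y₁ = 0.155 × 2.84 = 0.441 m.
V₁ = q/y₁ = 4.49/0.441 = 10.2 m/s.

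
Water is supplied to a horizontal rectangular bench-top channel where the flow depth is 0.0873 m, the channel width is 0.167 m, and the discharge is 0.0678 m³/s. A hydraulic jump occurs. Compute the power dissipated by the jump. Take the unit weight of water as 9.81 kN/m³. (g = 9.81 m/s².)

P = 0.390 kW

q = Q/b = 0.0678/0.167 = 0.406 m²/s; V₁ = q/y₁ = 4.65 m/s. Fr₁ = V₁/√(g·y₁) = 5.03.
Conjugate-depth relation: y₂/y₁ = ½[√(1 + 8Fr₁²) − 1] = ½[√203.0 − 1] = 6.62.
y₂ = 6.62 × 0.0873 = 0.578 m.
V₂ = q/y₂ = 0.406/0.578 = 0.702 m/s. E₁ = y₁ + V₁²/2g = 1.19 m; E₂ = y₂ + V₂²/2g = 0.603 m. ΔE = E₁ − E₂ = 0.586 m.
P = γ·Q·ΔE = 9.81 × 0.0678 × 0.586 = 0.390 kW.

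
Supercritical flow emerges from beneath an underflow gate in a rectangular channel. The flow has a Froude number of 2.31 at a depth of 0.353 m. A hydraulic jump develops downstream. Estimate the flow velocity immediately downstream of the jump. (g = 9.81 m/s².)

V₂ = 1.53 m/s

Fr₁ = 2.31 (given).
From the momentum equation for a rectangular channel, y₂/y₁ = ½[√(1 + 8Fr₁²) − 1] = ½[√43.69 − 1] = 2.80.
y₂ = 2.80 × 0.353 = 0.990 m.
V₁ = Fr₁·√(g·y₁) = 2.31×√(9.81×0.353) = 4.30 m/s; q = V₁·y₁ = 1.52 m²/s.
V₂ = q/y₂ = 1.52/0.990 = 1.53 m/s.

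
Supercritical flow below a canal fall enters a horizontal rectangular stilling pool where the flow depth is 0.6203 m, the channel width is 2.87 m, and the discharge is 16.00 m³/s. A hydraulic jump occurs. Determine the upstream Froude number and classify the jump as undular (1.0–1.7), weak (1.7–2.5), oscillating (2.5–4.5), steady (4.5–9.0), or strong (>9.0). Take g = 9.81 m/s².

Fr₁ = 3.643; oscillating jump

q = Q/b = 16.00/2.87 = 5.575 m²/s; V₁ = q/y₁ = 8.987 m/s. Fr₁ = V₁/√(g·y₁) = 3.643.
Fr₁ = 3.643 lies in the oscillating range.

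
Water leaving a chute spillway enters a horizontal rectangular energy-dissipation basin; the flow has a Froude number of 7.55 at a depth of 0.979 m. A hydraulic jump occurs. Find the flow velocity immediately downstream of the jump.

Fr₁ = 7.55 (given).
From the momentum equation for a rectangular channel, y₂/y₁ = ½[√(1 + 8Fr₁²) − 1] = ½[√457.0 − 1] = 10.2.
y₂ = 10.2 × 0.979 = 9.98 m.
V₁ = Fr₁·√(g·y₁) = 7.55×√(9.81×0.979) = 23.4 m/s; q = V₁·y₁ = 22.9 m²/s.
V₂ = q/y₂ = 22.9/9.98 = 2.30 m/s.

V₂ = 2.30 m/s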